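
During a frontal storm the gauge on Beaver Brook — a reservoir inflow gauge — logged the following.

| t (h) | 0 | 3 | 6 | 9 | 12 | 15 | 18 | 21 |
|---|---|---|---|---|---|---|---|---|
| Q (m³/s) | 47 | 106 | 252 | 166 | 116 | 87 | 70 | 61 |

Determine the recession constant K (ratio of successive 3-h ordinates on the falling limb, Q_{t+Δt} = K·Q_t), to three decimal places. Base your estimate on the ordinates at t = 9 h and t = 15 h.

Using the recession-limb readings at t = 9 h and t = 15 h: Q falls from 166 to 87 m³/s over 2 intervals.
K = (Q₂/Q₁)^(1/2) = (87/166)^(1/2) = 0.724.

K ≈ 0.724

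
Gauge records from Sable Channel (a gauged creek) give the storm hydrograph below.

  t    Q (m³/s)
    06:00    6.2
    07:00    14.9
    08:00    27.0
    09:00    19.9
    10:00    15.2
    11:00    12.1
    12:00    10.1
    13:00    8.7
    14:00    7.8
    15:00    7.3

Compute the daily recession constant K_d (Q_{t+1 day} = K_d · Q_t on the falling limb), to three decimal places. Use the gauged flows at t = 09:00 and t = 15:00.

K_d ≈ 0.018

Between t = 09:00 and t = 15:00 the flow falls from 19.9 to 7.3 m³/s over 6×1 h = 6 h.
Per-interval ratio K = (7.3/19.9)^(1/6) = 0.8461; K_d = K^(24/1) = 0.018.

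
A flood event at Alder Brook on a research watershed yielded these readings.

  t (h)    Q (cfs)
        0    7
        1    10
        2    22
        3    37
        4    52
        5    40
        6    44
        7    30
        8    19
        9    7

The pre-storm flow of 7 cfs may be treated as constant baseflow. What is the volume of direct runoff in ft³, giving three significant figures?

Direct-runoff ordinates (Q − Q_b): 0.0, 3.0, 15.0, 30.0, 45.0, 33.0, 37.0, 23.0, 12.0, 0.0 cfs.
ΣQ_DR = 198.0 cfs.
With Δt = 1 h = 3600 s, V = ΣQ_DR · Δt = 198.0 × 3600 = 7.13 × 10^5 ft³.

V ≈ 7.13 × 10^5 ft³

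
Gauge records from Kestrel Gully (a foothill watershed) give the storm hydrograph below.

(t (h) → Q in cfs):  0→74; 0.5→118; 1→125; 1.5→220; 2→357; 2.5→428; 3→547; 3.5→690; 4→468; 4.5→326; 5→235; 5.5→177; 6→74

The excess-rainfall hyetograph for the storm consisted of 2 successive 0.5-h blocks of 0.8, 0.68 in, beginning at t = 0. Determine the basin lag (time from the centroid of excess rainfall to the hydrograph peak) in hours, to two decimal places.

Centroid of excess rainfall: t_c = Σ P_i·t̄_i / ΣP_i = 0.4797 h (block centres at 0.25, 0.75 h).
Hydrograph peak occurs at t = 3.5 h, so basin lag t_L = 3.5 − 0.4797 = 3.02 h.

t_L ≈ 3.02 h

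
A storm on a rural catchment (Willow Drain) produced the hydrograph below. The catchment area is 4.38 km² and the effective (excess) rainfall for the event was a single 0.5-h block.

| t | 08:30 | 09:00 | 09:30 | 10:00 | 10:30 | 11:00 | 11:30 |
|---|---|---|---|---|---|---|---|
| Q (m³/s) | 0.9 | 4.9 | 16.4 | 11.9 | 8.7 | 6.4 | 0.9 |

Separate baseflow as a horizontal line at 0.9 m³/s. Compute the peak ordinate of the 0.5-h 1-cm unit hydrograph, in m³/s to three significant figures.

Direct runoff: 0.0, 4.0, 15.5, 11.0, 7.8, 5.5, 0.0 m³/s; ΣQ_DR = 43.80 m³/s, peak = 15.5 m³/s.
Runoff depth d = ΣQ_DR·Δt / A = 43.80 × 1800 / (4.38 km²) = 18.00 mm.
The 1-cm UH is the DRH scaled by (10 mm)/d, so U_p = 15.5 × 10/18.00 = 8.61 m³/s.

U_p ≈ 8.61 m³/s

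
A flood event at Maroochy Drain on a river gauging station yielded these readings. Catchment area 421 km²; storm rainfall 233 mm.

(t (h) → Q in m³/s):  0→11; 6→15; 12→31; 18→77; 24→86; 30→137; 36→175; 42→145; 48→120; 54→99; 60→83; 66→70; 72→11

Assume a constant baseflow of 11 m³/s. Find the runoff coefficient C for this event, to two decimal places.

C ≈ 0.20

ΣQ_DR = 917.0 m³/s; V = ΣQ_DR·Δt = 1.981 × 10^7 m³.
Runoff depth d = V / A = 47.05 mm.
C = d / P = 47.05 / 233 = 0.20.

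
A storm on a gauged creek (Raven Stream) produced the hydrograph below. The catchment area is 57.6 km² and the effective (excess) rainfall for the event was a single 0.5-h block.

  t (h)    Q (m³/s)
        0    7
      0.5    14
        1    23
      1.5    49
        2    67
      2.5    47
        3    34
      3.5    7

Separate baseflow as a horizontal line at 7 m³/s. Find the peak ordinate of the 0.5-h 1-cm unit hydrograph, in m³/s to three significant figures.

U_p ≈ 100 m³/s

Direct runoff: 0.0, 7.0, 16.0, 42.0, 60.0, 40.0, 27.0, 0.0 m³/s; ΣQ_DR = 192.0 m³/s, peak = 60.0 m³/s.
Runoff depth d = ΣQ_DR·Δt / A = 192.0 × 1800 / (57.6 km²) = 6.000 mm.
The 1-cm UH is the DRH scaled by (10 mm)/d, so U_p = 60.0 × 10/6.000 = 100 m³/s.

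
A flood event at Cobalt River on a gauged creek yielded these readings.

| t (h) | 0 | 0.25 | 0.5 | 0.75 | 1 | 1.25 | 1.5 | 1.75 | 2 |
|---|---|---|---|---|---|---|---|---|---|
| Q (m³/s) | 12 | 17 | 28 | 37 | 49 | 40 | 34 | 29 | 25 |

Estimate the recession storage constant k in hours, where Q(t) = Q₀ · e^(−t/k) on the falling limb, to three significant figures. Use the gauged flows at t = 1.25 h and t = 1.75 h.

On the falling limb, Q drops from 40 to 29 m³/s between t = 1.25 h and t = 1.75 h (Δt = 0.5 h).
k = −Δt / ln(Q₂/Q₁) = −0.5 / ln(29/40) = 1.55 h.

k ≈ 1.55 h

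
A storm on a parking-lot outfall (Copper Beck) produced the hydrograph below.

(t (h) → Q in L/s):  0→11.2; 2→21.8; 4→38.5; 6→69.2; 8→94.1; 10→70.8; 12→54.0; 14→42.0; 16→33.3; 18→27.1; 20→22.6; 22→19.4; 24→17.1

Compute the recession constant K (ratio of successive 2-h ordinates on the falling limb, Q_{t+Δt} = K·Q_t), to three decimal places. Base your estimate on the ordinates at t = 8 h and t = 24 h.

K ≈ 0.808

Using the recession-limb readings at t = 8 h and t = 24 h: Q falls from 94.1 to 17.1 L/s over 8 intervals.
K = (Q₂/Q₁)^(1/8) = (17.1/94.1)^(1/8) = 0.808.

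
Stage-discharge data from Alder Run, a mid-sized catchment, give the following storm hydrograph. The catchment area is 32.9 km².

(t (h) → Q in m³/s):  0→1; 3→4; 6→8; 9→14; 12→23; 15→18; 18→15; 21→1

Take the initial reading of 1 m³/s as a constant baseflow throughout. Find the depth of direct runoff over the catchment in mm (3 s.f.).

Direct runoff: 0.0, 3.0, 7.0, 13.0, 22.0, 17.0, 14.0, 0.0 m³/s; ΣQ_DR = 76.00 m³/s.
V = ΣQ_DR · Δt = 76.00 × 10800 s = 8.208 × 10^5 m³.
Over A = 32.9 km², depth = V / A = 24.9 mm.

d ≈ 24.9 mm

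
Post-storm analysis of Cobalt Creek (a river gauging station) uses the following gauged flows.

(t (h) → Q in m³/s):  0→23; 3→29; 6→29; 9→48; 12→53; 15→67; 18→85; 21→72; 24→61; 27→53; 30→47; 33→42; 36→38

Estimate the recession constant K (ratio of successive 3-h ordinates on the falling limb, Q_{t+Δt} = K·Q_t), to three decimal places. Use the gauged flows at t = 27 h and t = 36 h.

Using the recession-limb readings at t = 27 h and t = 36 h: Q falls from 53 to 38 m³/s over 3 intervals.
K = (Q₂/Q₁)^(1/3) = (38/53)^(1/3) = 0.895.

K ≈ 0.895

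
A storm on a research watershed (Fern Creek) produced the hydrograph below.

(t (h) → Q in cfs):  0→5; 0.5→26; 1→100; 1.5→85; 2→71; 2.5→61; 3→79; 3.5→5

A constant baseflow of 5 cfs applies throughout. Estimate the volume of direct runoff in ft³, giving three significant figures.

Direct-runoff ordinates (Q − Q_b): 0.0, 21.0, 95.0, 80.0, 66.0, 56.0, 74.0, 0.0 cfs.
ΣQ_DR = 392.0 cfs.
With Δt = 0.5 h = 1800 s, V = ΣQ_DR · Δt = 392.0 × 1800 = 7.06 × 10^5 ft³.

V ≈ 7.06 × 10^5 ft³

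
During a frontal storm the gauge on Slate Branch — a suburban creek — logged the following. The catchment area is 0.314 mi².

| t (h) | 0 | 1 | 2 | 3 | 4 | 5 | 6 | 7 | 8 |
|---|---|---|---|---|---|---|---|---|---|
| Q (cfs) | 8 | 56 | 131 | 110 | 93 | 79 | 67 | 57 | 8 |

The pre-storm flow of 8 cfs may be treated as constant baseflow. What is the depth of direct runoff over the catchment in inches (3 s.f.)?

Direct runoff: 0.0, 48.0, 123.0, 102.0, 85.0, 71.0, 59.0, 49.0, 0.0 cfs; ΣQ_DR = 537.0 cfs.
V = ΣQ_DR · Δt = 537.0 × 3600 s = 1.933 × 10^6 ft³.
Over A = 0.314 mi², depth = V / A = 2.65 in.

d ≈ 2.65 in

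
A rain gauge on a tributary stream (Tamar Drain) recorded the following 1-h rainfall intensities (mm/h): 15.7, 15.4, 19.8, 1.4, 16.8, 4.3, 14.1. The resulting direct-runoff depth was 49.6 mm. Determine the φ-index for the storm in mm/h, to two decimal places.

φ ≈ 6.44 mm/h

Only the 5 blocks with intensity above φ contribute runoff: 15.7, 15.4, 19.8, 16.8, 14.1 mm/h.
Σ(I−φ)·Δt = d  ⇒  (15.7+15.4+19.8+16.8+14.1 − 5φ)·1 = 49.6
φ = (81.80 − 49.6/1) / 5 = 6.44 mm/h.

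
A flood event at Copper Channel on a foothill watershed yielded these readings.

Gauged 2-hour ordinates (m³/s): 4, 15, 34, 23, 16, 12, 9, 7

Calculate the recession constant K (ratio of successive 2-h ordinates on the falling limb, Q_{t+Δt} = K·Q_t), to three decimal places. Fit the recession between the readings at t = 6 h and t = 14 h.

K ≈ 0.743

Using the recession-limb readings at t = 6 h and t = 14 h: Q falls from 23 to 7 m³/s over 4 intervals.
K = (Q₂/Q₁)^(1/4) = (7/23)^(1/4) = 0.743.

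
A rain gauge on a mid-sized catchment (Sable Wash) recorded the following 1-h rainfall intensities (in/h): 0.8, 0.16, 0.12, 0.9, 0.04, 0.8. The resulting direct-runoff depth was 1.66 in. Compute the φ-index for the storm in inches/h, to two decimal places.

φ ≈ 0.28 in/h

Only the 3 blocks with intensity above φ contribute runoff: 0.8, 0.9, 0.8 in/h.
Σ(I−φ)·Δt = d  ⇒  (0.8+0.9+0.8 − 3φ)·1 = 1.66
φ = (2.500 − 1.66/1) / 3 = 0.28 in/h.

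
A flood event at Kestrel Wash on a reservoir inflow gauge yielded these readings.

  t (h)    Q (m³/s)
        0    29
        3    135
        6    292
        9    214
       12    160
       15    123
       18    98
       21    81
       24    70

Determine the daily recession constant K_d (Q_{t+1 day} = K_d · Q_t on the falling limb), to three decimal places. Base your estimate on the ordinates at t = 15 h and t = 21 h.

K_d ≈ 0.188

Between t = 15 h and t = 21 h the flow falls from 123 to 81 m³/s over 2×3 h = 6 h.
Per-interval ratio K = (81/123)^(1/2) = 0.8115; K_d = K^(24/3) = 0.188.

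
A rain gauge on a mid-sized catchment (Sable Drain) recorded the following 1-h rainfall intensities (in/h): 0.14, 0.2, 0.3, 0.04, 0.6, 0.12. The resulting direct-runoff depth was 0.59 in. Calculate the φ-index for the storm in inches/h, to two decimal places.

φ ≈ 0.17 in/h

Only the 3 blocks with intensity above φ contribute runoff: 0.2, 0.3, 0.6 in/h.
Σ(I−φ)·Δt = d  ⇒  (0.2+0.3+0.6 − 3φ)·1 = 0.59
φ = (1.100 − 0.59/1) / 3 = 0.17 in/h.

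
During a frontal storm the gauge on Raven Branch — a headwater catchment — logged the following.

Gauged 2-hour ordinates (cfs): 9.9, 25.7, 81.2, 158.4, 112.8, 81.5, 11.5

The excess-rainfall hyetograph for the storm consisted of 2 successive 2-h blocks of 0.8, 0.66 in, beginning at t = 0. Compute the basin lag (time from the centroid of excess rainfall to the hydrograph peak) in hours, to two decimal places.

Centroid of excess rainfall: t_c = Σ P_i·t̄_i / ΣP_i = 1.9041 h (block centres at 1, 3 h).
Hydrograph peak occurs at t = 6 h, so basin lag t_L = 6 − 1.9041 = 4.10 h.

t_L ≈ 4.10 h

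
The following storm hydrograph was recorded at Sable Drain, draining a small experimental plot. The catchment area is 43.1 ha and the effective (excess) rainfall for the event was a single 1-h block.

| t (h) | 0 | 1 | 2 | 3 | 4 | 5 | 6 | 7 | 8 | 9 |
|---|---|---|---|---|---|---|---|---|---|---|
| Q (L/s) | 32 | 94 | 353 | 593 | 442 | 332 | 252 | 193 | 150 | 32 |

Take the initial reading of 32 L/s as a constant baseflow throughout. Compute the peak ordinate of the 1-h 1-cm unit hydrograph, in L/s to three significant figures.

U_p ≈ 312 L/s

Direct runoff: 0.0, 62.0, 321.0, 561.0, 410.0, 300.0, 220.0, 161.0, 118.0, 0.0 L/s; ΣQ_DR = 2153 L/s, peak = 561.0 L/s.
Runoff depth d = ΣQ_DR·Δt / A = 2153 × 3600 / (43.1 ha) = 17.98 mm.
The 1-cm UH is the DRH scaled by (10 mm)/d, so U_p = 561.0 × 10/17.98 = 312 L/s.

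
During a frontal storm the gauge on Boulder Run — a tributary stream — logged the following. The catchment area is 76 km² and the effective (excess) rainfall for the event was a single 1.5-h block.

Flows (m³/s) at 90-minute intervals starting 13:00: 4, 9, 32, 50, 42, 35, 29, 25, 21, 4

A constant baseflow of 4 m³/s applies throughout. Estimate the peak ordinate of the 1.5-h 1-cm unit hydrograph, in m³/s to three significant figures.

Direct runoff: 0.0, 5.0, 28.0, 46.0, 38.0, 31.0, 25.0, 21.0, 17.0, 0.0 m³/s; ΣQ_DR = 211.0 m³/s, peak = 46.0 m³/s.
Runoff depth d = ΣQ_DR·Δt / A = 211.0 × 5400 / (76 km²) = 14.99 mm.
The 1-cm UH is the DRH scaled by (10 mm)/d, so U_p = 46.0 × 10/14.99 = 30.7 m³/s.

U_p ≈ 30.7 m³/s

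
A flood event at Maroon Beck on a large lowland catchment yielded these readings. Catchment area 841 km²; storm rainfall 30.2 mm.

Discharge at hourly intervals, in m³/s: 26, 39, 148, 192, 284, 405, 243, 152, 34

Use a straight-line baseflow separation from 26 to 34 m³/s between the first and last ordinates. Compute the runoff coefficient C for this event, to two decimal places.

ΣQ_DR = 1253 m³/s; V = ΣQ_DR·Δt = 4.511 × 10^6 m³.
Runoff depth d = V / A = 5.364 mm.
C = d / P = 5.364 / 30.2 = 0.18.

C ≈ 0.18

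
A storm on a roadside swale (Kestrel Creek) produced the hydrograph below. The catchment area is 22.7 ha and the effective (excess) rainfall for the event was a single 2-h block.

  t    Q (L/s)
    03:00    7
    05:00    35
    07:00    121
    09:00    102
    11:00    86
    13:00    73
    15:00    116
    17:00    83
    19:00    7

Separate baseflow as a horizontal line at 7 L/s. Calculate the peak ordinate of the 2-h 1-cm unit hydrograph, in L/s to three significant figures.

U_p ≈ 63.4 L/s

Direct runoff: 0.0, 28.0, 114.0, 95.0, 79.0, 66.0, 109.0, 76.0, 0.0 L/s; ΣQ_DR = 567.0 L/s, peak = 114.0 L/s.
Runoff depth d = ΣQ_DR·Δt / A = 567.0 × 7200 / (22.7 ha) = 17.98 mm.
The 1-cm UH is the DRH scaled by (10 mm)/d, so U_p = 114.0 × 10/17.98 = 63.4 L/s.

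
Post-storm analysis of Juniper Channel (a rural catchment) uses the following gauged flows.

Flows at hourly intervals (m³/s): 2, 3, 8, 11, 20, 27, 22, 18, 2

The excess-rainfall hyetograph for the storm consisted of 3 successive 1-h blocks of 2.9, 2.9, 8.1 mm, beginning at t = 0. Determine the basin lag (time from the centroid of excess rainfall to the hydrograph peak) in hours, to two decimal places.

t_L ≈ 3.13 h

Centroid of excess rainfall: t_c = Σ P_i·t̄_i / ΣP_i = 1.8741 h (block centres at 0.5, 1.5, 2.5 h).
Hydrograph peak occurs at t = 5 h, so basin lag t_L = 5 − 1.8741 = 3.13 h.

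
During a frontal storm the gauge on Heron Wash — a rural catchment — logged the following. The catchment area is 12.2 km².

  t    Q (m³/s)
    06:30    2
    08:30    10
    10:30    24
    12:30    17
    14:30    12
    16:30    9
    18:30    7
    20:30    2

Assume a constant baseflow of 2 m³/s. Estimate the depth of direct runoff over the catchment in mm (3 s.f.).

d ≈ 39.5 mm

Direct runoff: 0.0, 8.0, 22.0, 15.0, 10.0, 7.0, 5.0, 0.0 m³/s; ΣQ_DR = 67.00 m³/s.
V = ΣQ_DR · Δt = 67.00 × 7200 s = 4.824 × 10^5 m³.
Over A = 12.2 km², depth = V / A = 39.5 mm.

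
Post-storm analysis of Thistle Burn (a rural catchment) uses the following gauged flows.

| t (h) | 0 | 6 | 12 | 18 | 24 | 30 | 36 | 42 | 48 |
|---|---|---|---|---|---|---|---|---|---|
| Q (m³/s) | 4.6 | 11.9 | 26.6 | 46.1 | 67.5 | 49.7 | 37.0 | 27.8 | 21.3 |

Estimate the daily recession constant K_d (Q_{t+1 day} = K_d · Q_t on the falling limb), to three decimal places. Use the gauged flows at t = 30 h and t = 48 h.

K_d ≈ 0.323

Between t = 30 h and t = 48 h the flow falls from 49.7 to 21.3 m³/s over 3×6 h = 18 h.
Per-interval ratio K = (21.3/49.7)^(1/3) = 0.7539; K_d = K^(24/6) = 0.323.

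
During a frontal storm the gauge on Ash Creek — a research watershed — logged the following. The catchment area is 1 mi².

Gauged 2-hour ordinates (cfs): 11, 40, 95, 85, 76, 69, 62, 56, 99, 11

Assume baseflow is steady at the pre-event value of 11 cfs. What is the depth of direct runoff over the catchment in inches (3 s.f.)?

d ≈ 1.53 in

Direct runoff: 0.0, 29.0, 84.0, 74.0, 65.0, 58.0, 51.0, 45.0, 88.0, 0.0 cfs; ΣQ_DR = 494.0 cfs.
V = ΣQ_DR · Δt = 494.0 × 7200 s = 3.557 × 10^6 ft³.
Over A = 1 mi², depth = V / A = 1.53 in.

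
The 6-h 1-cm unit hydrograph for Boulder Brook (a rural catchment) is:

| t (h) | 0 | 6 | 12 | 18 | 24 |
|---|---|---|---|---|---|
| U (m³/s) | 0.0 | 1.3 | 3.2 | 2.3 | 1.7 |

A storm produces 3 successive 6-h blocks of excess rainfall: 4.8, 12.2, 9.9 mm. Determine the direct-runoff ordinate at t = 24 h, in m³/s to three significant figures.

By discrete convolution, Q_j = Σ (P_i / 10 mm) · U_{j−i}.
At t = 24 h (j=4): Q = (4.8/10)·1.7 + (12.2/10)·2.3 + (9.9/10)·3.2 = 6.79 m³/s.

Q ≈ 6.79 m³/s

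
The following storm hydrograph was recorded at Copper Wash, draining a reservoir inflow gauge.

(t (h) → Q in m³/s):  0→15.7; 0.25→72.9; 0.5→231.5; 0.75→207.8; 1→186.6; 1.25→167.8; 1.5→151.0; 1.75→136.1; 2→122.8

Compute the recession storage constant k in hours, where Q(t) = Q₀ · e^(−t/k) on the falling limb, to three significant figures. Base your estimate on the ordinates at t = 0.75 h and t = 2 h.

k ≈ 2.38 h

On the falling limb, Q drops from 207.8 to 122.8 m³/s between t = 0.75 h and t = 2 h (Δt = 1.25 h).
k = −Δt / ln(Q₂/Q₁) = −1.25 / ln(122.8/207.8) = 2.38 h.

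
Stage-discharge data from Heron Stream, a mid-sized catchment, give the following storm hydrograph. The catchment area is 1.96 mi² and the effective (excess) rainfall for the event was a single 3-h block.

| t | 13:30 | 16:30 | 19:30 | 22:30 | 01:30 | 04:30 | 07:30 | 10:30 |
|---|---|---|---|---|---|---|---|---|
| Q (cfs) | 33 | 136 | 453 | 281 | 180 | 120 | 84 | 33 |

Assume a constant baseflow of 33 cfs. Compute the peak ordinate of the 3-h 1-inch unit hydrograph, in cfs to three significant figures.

U_p ≈ 168 cfs

Direct runoff: 0.0, 103.0, 420.0, 248.0, 147.0, 87.0, 51.0, 0.0 cfs; ΣQ_DR = 1056 cfs, peak = 420.0 cfs.
Runoff depth d = ΣQ_DR·Δt / A = 1056 × 10800 / (1.96 mi²) = 2.505 in.
The 1-inch UH is the DRH scaled by (1 in)/d, so U_p = 420.0 × 1/2.505 = 168 cfs.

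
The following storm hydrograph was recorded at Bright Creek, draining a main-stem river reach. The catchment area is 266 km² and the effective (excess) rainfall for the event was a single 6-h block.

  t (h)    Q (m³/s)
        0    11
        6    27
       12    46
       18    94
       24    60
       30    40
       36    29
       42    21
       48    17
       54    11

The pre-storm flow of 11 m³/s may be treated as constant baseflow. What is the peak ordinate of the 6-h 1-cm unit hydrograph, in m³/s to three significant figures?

Direct runoff: 0.0, 16.0, 35.0, 83.0, 49.0, 29.0, 18.0, 10.0, 6.0, 0.0 m³/s; ΣQ_DR = 246.0 m³/s, peak = 83.0 m³/s.
Runoff depth d = ΣQ_DR·Δt / A = 246.0 × 21600 / (266 km²) = 19.98 mm.
The 1-cm UH is the DRH scaled by (10 mm)/d, so U_p = 83.0 × 10/19.98 = 41.5 m³/s.

U_p ≈ 41.5 m³/s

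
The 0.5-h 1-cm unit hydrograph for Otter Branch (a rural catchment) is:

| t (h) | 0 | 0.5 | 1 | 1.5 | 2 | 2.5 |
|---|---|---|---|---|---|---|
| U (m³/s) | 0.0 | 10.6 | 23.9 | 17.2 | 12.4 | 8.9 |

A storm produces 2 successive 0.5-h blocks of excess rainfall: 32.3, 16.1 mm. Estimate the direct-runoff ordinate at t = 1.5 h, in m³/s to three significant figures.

By discrete convolution, Q_j = Σ (P_i / 10 mm) · U_{j−i}.
At t = 1.5 h (j=3): Q = (32.3/10)·17.2 + (16.1/10)·23.9 = 94.0 m³/s.

Q ≈ 94.0 m³/s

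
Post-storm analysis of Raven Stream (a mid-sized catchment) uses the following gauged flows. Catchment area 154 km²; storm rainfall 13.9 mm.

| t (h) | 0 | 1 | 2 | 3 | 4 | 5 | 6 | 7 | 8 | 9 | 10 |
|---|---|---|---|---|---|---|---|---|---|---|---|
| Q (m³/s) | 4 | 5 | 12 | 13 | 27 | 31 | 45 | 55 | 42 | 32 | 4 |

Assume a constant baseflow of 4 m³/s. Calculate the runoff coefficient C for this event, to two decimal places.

ΣQ_DR = 226.0 m³/s; V = ΣQ_DR·Δt = 8.136 × 10^5 m³.
Runoff depth d = V / A = 5.283 mm.
C = d / P = 5.283 / 13.9 = 0.38.

C ≈ 0.38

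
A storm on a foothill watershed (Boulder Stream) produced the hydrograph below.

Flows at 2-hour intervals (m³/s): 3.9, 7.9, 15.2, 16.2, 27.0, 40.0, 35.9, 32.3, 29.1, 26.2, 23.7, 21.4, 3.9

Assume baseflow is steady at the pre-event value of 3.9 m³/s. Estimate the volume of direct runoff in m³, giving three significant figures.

Direct-runoff ordinates (Q − Q_b): 0.0, 4.0, 11.3, 12.3, 23.1, 36.1, 32.0, 28.4, 25.2, 22.3, 19.8, 17.5, 0.0 m³/s.
ΣQ_DR = 232.0 m³/s.
With Δt = 2 h = 7200 s, V = ΣQ_DR · Δt = 232.0 × 7200 = 1.67 × 10^6 m³.

V ≈ 1.67 × 10^6 m³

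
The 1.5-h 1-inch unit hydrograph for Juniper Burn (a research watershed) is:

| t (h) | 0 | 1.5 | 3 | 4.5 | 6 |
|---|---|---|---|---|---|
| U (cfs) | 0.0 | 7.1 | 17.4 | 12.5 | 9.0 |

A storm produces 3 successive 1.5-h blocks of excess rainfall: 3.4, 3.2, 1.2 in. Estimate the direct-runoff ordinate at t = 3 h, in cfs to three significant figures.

Q ≈ 81.9 cfs

By discrete convolution, Q_j = Σ (P_i / 1 in) · U_{j−i}.
At t = 3 h (j=2): Q = (3.4/1)·17.4 + (3.2/1)·7.1 + (1.2/1)·0.0 = 81.9 cfs.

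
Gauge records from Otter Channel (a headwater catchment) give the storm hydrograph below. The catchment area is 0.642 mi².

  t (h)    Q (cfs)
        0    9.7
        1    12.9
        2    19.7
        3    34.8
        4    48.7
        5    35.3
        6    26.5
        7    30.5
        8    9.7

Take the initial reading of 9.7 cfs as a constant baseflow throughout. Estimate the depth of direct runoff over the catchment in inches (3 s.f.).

Direct runoff: 0.0, 3.2, 10.0, 25.1, 39.0, 25.6, 16.8, 20.8, 0.0 cfs; ΣQ_DR = 140.5 cfs.
V = ΣQ_DR · Δt = 140.5 × 3600 s = 5.058 × 10^5 ft³.
Over A = 0.642 mi², depth = V / A = 0.339 in.

d ≈ 0.339 in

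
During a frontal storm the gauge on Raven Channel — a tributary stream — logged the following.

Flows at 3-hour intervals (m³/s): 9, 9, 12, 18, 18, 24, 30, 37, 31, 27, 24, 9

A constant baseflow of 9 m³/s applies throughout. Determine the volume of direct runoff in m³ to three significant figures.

Direct-runoff ordinates (Q − Q_b): 0.0, 0.0, 3.0, 9.0, 9.0, 15.0, 21.0, 28.0, 22.0, 18.0, 15.0, 0.0 m³/s.
ΣQ_DR = 140.0 m³/s.
With Δt = 3 h = 10800 s, V = ΣQ_DR · Δt = 140.0 × 10800 = 1.51 × 10^6 m³.

V ≈ 1.51 × 10^6 m³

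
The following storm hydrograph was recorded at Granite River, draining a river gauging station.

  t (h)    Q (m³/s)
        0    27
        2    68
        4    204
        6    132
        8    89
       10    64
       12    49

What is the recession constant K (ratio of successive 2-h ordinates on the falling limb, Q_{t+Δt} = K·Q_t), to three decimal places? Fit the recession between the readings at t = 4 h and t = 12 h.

Using the recession-limb readings at t = 4 h and t = 12 h: Q falls from 204 to 49 m³/s over 4 intervals.
K = (Q₂/Q₁)^(1/4) = (49/204)^(1/4) = 0.700.

K ≈ 0.700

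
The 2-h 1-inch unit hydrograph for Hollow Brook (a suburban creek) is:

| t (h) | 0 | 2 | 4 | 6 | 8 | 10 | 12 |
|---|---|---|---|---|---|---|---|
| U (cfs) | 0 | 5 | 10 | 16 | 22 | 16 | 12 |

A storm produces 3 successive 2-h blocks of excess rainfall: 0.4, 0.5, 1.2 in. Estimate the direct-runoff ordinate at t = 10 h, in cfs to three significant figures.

By discrete convolution, Q_j = Σ (P_i / 1 in) · U_{j−i}.
At t = 10 h (j=5): Q = (0.4/1)·16 + (0.5/1)·22 + (1.2/1)·16 = 36.6 cfs.

Q ≈ 36.6 cfs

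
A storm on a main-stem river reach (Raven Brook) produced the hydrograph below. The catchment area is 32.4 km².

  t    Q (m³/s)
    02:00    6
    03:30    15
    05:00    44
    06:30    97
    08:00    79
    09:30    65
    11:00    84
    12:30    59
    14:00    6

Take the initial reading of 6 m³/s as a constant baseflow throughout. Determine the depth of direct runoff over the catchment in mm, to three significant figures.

Direct runoff: 0.0, 9.0, 38.0, 91.0, 73.0, 59.0, 78.0, 53.0, 0.0 m³/s; ΣQ_DR = 401.0 m³/s.
V = ΣQ_DR · Δt = 401.0 × 5400 s = 2.165 × 10^6 m³.
Over A = 32.4 km², depth = V / A = 66.8 mm.

d ≈ 66.8 mm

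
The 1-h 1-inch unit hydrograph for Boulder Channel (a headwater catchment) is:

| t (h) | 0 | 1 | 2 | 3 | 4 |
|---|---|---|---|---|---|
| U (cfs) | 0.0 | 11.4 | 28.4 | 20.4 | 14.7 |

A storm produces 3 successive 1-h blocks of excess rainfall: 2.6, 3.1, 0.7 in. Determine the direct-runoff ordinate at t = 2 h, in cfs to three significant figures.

Q ≈ 109 cfs

By discrete convolution, Q_j = Σ (P_i / 1 in) · U_{j−i}.
At t = 2 h (j=2): Q = (2.6/1)·28.4 + (3.1/1)·11.4 + (0.7/1)·0.0 = 109 cfs.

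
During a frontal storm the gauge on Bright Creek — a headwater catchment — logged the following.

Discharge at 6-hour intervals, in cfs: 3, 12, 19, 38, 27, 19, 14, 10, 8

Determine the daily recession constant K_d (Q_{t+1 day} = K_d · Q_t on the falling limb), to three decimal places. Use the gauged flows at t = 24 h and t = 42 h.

K_d ≈ 0.266

Between t = 24 h and t = 42 h the flow falls from 27 to 10 cfs over 3×6 h = 18 h.
Per-interval ratio K = (10/27)^(1/3) = 0.7181; K_d = K^(24/6) = 0.266.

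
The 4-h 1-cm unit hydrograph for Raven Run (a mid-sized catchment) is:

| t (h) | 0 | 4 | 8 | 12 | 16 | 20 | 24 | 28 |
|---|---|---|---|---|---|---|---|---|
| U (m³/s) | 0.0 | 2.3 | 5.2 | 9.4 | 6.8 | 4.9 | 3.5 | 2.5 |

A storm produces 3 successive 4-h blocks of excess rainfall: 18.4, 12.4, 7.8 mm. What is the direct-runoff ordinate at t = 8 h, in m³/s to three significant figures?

By discrete convolution, Q_j = Σ (P_i / 10 mm) · U_{j−i}.
At t = 8 h (j=2): Q = (18.4/10)·5.2 + (12.4/10)·2.3 + (7.8/10)·0.0 = 12.4 m³/s.

Q ≈ 12.4 m³/s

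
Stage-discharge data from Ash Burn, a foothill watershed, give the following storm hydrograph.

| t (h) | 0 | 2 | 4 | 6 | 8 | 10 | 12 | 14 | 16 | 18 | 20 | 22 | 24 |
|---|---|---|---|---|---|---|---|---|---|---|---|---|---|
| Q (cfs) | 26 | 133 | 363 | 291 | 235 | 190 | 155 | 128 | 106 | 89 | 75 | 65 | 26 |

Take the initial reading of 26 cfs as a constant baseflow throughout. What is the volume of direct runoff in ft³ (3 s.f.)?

Direct-runoff ordinates (Q − Q_b): 0.0, 107.0, 337.0, 265.0, 209.0, 164.0, 129.0, 102.0, 80.0, 63.0, 49.0, 39.0, 0.0 cfs.
ΣQ_DR = 1544 cfs.
With Δt = 2 h = 7200 s, V = ΣQ_DR · Δt = 1544 × 7200 = 1.11 × 10^7 ft³.

V ≈ 1.11 × 10^7 ft³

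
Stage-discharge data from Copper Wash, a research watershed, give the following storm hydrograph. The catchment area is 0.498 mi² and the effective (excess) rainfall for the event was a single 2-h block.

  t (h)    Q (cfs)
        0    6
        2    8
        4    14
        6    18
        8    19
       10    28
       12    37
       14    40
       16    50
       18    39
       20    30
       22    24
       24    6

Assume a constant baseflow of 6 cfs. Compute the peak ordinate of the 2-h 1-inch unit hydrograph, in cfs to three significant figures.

U_p ≈ 29.3 cfs

Direct runoff: 0.0, 2.0, 8.0, 12.0, 13.0, 22.0, 31.0, 34.0, 44.0, 33.0, 24.0, 18.0, 0.0 cfs; ΣQ_DR = 241.0 cfs, peak = 44.0 cfs.
Runoff depth d = ΣQ_DR·Δt / A = 241.0 × 7200 / (0.498 mi²) = 1.500 in.
The 1-inch UH is the DRH scaled by (1 in)/d, so U_p = 44.0 × 1/1.500 = 29.3 cfs.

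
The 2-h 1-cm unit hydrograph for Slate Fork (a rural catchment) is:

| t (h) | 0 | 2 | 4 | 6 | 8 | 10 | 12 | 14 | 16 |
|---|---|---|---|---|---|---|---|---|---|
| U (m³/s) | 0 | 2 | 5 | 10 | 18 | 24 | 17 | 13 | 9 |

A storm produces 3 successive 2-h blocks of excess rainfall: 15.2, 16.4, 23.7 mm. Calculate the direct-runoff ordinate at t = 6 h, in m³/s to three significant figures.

Q ≈ 28.1 m³/s

By discrete convolution, Q_j = Σ (P_i / 10 mm) · U_{j−i}.
At t = 6 h (j=3): Q = (15.2/10)·10 + (16.4/10)·5 + (23.7/10)·2 = 28.1 m³/s.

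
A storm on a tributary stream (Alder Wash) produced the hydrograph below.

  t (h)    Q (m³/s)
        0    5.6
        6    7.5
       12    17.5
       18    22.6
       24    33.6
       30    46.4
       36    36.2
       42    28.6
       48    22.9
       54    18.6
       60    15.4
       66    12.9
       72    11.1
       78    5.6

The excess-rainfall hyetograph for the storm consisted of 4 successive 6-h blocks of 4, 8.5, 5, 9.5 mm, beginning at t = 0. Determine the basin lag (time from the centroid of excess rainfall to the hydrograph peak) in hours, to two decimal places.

Centroid of excess rainfall: t_c = Σ P_i·t̄_i / ΣP_i = 13.4444 h (block centres at 3, 9, 15, 21 h).
Hydrograph peak occurs at t = 30 h, so basin lag t_L = 30 − 13.4444 = 16.56 h.

t_L ≈ 16.56 h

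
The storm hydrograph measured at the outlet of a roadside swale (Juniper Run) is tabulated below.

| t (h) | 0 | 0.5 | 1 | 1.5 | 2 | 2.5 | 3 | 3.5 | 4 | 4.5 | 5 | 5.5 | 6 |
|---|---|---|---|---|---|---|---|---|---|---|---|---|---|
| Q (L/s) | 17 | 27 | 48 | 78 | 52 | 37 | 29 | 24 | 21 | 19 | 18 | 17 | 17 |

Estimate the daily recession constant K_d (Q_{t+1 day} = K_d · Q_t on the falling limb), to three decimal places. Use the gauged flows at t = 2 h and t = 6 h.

K_d ≈ 0.001

Between t = 2 h and t = 6 h the flow falls from 52 to 17 L/s over 8×0.5 h = 4 h.
Per-interval ratio K = (17/52)^(1/8) = 0.8696; K_d = K^(24/0.5) = 0.001.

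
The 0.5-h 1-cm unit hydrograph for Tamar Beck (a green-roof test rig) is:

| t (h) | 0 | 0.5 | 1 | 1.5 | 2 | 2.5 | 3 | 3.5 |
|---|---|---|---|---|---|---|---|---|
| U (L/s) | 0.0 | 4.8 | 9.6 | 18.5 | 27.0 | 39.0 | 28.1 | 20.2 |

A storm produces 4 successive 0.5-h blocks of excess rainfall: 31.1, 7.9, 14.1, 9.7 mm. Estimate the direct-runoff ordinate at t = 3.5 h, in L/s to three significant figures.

Q ≈ 166 L/s

By discrete convolution, Q_j = Σ (P_i / 10 mm) · U_{j−i}.
At t = 3.5 h (j=7): Q = (31.1/10)·20.2 + (7.9/10)·28.1 + (14.1/10)·39.0 + (9.7/10)·27.0 = 166 L/s.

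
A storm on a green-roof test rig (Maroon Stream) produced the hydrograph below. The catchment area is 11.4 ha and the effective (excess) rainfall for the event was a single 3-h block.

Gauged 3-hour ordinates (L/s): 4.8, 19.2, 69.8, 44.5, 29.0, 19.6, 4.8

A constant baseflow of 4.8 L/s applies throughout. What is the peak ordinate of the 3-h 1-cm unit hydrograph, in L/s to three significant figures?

U_p ≈ 43.4 L/s

Direct runoff: 0.0, 14.4, 65.0, 39.7, 24.2, 14.8, 0.0 L/s; ΣQ_DR = 158.1 L/s, peak = 65.0 L/s.
Runoff depth d = ΣQ_DR·Δt / A = 158.1 × 10800 / (11.4 ha) = 14.98 mm.
The 1-cm UH is the DRH scaled by (10 mm)/d, so U_p = 65.0 × 10/14.98 = 43.4 L/s.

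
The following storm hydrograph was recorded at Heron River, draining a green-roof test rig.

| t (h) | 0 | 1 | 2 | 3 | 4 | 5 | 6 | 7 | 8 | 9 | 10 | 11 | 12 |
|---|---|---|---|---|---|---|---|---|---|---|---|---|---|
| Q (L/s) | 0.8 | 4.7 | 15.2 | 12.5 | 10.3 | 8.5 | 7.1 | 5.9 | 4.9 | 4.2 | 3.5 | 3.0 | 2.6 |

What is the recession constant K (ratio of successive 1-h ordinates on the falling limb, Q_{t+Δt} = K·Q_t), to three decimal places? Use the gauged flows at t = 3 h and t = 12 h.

Using the recession-limb readings at t = 3 h and t = 12 h: Q falls from 12.5 to 2.6 L/s over 9 intervals.
K = (Q₂/Q₁)^(1/9) = (2.6/12.5)^(1/9) = 0.840.

K ≈ 0.840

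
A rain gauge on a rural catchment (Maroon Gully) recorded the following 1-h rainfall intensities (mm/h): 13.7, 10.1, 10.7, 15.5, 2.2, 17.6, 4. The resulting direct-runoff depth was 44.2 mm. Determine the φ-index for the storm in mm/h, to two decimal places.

Only the 5 blocks with intensity above φ contribute runoff: 13.7, 10.1, 10.7, 15.5, 17.6 mm/h.
Σ(I−φ)·Δt = d  ⇒  (13.7+10.1+10.7+15.5+17.6 − 5φ)·1 = 44.2
φ = (67.60 − 44.2/1) / 5 = 4.68 mm/h.

φ ≈ 4.68 mm/h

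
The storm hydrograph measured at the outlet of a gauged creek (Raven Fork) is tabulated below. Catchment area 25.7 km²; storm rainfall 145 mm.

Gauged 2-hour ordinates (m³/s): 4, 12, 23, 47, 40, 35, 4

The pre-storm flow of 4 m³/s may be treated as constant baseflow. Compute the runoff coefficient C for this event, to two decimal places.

C ≈ 0.26

ΣQ_DR = 137.0 m³/s; V = ΣQ_DR·Δt = 9.864 × 10^5 m³.
Runoff depth d = V / A = 38.38 mm.
C = d / P = 38.38 / 145 = 0.26.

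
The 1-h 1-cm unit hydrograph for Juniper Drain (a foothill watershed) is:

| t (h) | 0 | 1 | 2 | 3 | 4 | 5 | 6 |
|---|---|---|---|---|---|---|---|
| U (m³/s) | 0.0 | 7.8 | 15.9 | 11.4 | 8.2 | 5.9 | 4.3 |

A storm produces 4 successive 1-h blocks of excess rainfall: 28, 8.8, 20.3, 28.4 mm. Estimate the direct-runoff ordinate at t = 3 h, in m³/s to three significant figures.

By discrete convolution, Q_j = Σ (P_i / 10 mm) · U_{j−i}.
At t = 3 h (j=3): Q = (28/10)·11.4 + (8.8/10)·15.9 + (20.3/10)·7.8 + (28.4/10)·0.0 = 61.7 m³/s.

Q ≈ 61.7 m³/s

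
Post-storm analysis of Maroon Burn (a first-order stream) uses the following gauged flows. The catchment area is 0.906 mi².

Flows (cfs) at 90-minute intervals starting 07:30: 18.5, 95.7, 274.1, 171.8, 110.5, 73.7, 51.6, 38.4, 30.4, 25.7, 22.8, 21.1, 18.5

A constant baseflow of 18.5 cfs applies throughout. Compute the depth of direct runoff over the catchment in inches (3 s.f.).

Direct runoff: 0.0, 77.2, 255.6, 153.3, 92.0, 55.2, 33.1, 19.9, 11.9, 7.2, 4.3, 2.6, 0.0 cfs; ΣQ_DR = 712.3 cfs.
V = ΣQ_DR · Δt = 712.3 × 5400 s = 3.846 × 10^6 ft³.
Over A = 0.906 mi², depth = V / A = 1.83 in.

d ≈ 1.83 in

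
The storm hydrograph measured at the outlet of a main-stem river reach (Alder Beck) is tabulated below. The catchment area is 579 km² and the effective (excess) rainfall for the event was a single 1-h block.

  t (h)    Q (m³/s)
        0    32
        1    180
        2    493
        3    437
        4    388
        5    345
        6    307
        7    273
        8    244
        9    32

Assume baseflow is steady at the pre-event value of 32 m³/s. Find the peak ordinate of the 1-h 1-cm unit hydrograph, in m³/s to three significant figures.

U_p ≈ 308 m³/s

Direct runoff: 0.0, 148.0, 461.0, 405.0, 356.0, 313.0, 275.0, 241.0, 212.0, 0.0 m³/s; ΣQ_DR = 2411 m³/s, peak = 461.0 m³/s.
Runoff depth d = ΣQ_DR·Δt / A = 2411 × 3600 / (579 km²) = 14.99 mm.
The 1-cm UH is the DRH scaled by (10 mm)/d, so U_p = 461.0 × 10/14.99 = 308 m³/s.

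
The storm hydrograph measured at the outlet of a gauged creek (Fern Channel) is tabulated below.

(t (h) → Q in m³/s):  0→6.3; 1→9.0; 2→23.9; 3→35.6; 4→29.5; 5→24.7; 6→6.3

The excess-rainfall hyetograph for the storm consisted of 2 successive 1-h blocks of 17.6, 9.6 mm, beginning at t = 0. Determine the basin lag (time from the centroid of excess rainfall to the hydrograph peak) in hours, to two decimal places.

Centroid of excess rainfall: t_c = Σ P_i·t̄_i / ΣP_i = 0.8529 h (block centres at 0.5, 1.5 h).
Hydrograph peak occurs at t = 3 h, so basin lag t_L = 3 − 0.8529 = 2.15 h.

t_L ≈ 2.15 h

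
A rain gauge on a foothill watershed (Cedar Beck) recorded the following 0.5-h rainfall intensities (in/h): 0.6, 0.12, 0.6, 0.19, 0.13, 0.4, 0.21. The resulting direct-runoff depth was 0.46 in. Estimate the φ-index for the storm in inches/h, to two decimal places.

Only the 3 blocks with intensity above φ contribute runoff: 0.6, 0.6, 0.4 in/h.
Σ(I−φ)·Δt = d  ⇒  (0.6+0.6+0.4 − 3φ)·0.5 = 0.46
φ = (1.600 − 0.46/0.5) / 3 = 0.23 in/h.

φ ≈ 0.23 in/h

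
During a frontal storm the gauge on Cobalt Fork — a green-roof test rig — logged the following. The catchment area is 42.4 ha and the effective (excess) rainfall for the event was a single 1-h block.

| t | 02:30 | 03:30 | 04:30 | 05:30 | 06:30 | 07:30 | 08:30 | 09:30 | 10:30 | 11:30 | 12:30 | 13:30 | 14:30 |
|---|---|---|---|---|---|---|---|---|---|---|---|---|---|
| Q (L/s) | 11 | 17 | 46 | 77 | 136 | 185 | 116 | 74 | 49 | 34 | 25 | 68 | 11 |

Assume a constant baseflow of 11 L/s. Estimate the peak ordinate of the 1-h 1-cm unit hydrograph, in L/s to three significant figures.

Direct runoff: 0.0, 6.0, 35.0, 66.0, 125.0, 174.0, 105.0, 63.0, 38.0, 23.0, 14.0, 57.0, 0.0 L/s; ΣQ_DR = 706.0 L/s, peak = 174.0 L/s.
Runoff depth d = ΣQ_DR·Δt / A = 706.0 × 3600 / (42.4 ha) = 5.994 mm.
The 1-cm UH is the DRH scaled by (10 mm)/d, so U_p = 174.0 × 10/5.994 = 290 L/s.

U_p ≈ 290 L/s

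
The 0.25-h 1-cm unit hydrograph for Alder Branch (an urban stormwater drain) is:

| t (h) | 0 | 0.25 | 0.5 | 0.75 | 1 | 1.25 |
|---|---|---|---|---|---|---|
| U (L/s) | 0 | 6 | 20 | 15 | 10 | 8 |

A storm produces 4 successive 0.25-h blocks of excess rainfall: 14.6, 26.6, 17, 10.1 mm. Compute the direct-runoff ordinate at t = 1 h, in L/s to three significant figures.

Q ≈ 94.6 L/s

By discrete convolution, Q_j = Σ (P_i / 10 mm) · U_{j−i}.
At t = 1 h (j=4): Q = (14.6/10)·10 + (26.6/10)·15 + (17/10)·20 + (10.1/10)·6 = 94.6 L/s.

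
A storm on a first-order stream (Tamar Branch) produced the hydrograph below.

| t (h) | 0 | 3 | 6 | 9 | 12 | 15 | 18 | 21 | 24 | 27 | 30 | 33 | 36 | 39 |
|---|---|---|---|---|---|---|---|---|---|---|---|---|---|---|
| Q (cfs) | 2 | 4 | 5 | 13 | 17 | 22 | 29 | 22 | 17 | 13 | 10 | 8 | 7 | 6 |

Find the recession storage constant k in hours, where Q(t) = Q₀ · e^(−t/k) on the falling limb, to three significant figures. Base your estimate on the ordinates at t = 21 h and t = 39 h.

k ≈ 13.9 h

On the falling limb, Q drops from 22 to 6 cfs between t = 21 h and t = 39 h (Δt = 18 h).
k = −Δt / ln(Q₂/Q₁) = −18 / ln(6/22) = 13.9 h.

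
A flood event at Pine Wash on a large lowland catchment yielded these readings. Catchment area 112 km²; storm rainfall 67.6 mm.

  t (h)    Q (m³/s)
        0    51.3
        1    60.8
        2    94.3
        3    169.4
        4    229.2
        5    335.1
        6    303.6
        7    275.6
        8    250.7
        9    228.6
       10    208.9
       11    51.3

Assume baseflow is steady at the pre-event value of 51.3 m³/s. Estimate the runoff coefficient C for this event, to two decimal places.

C ≈ 0.78

ΣQ_DR = 1643 m³/s; V = ΣQ_DR·Δt = 5.916 × 10^6 m³.
Runoff depth d = V / A = 52.82 mm.
C = d / P = 52.82 / 67.6 = 0.78.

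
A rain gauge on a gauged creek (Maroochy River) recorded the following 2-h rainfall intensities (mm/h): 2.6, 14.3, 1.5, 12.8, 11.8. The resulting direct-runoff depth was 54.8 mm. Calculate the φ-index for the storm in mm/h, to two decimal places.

Only the 3 blocks with intensity above φ contribute runoff: 14.3, 12.8, 11.8 mm/h.
Σ(I−φ)·Δt = d  ⇒  (14.3+12.8+11.8 − 3φ)·2 = 54.8
φ = (38.90 − 54.8/2) / 3 = 3.83 mm/h.

φ ≈ 3.83 mm/h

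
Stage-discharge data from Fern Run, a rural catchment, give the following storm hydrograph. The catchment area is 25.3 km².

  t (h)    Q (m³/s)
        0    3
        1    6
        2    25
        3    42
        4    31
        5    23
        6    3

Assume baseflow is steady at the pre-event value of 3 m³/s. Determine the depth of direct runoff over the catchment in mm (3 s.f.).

d ≈ 15.9 mm

Direct runoff: 0.0, 3.0, 22.0, 39.0, 28.0, 20.0, 0.0 m³/s; ΣQ_DR = 112.0 m³/s.
V = ΣQ_DR · Δt = 112.0 × 3600 s = 4.032 × 10^5 m³.
Over A = 25.3 km², depth = V / A = 15.9 mm.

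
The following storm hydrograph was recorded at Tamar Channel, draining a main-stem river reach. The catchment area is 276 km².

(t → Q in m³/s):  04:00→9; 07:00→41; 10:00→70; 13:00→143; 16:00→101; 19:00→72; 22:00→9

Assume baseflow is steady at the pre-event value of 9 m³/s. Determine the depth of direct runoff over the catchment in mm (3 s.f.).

d ≈ 14.9 mm

Direct runoff: 0.0, 32.0, 61.0, 134.0, 92.0, 63.0, 0.0 m³/s; ΣQ_DR = 382.0 m³/s.
V = ΣQ_DR · Δt = 382.0 × 10800 s = 4.126 × 10^6 m³.
Over A = 276 km², depth = V / A = 14.9 mm.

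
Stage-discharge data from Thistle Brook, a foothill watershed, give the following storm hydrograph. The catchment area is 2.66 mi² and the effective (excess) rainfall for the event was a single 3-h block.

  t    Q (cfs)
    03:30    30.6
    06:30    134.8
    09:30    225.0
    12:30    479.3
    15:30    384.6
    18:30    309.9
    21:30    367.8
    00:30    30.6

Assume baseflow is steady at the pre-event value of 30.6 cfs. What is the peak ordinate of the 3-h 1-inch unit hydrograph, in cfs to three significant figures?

U_p ≈ 149 cfs

Direct runoff: 0.0, 104.2, 194.4, 448.7, 354.0, 279.3, 337.2, 0.0 cfs; ΣQ_DR = 1718 cfs, peak = 448.7 cfs.
Runoff depth d = ΣQ_DR·Δt / A = 1718 × 10800 / (2.66 mi²) = 3.002 in.
The 1-inch UH is the DRH scaled by (1 in)/d, so U_p = 448.7 × 1/3.002 = 149 cfs.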